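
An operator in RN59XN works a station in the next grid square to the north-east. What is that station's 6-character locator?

RN69ao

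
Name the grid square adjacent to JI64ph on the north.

JI64pi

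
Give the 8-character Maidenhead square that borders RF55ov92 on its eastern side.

RF55pv02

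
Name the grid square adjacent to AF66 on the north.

AF67

Latitude square 6; +1 → 7.
The longitude characters are unchanged.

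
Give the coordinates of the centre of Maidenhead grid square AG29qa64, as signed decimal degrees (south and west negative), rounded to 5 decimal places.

-20.98125, -174.61250

Field A=0, G=6: +0·20° lon, +6·10° lat → SW at lon -180°, lat -30°.
Square 2, 9: +2·2° lon, +9·1° lat → SW at lon -176°, lat -21°.
Subsquare q=16, a=0: +16·0.0833333° lon, +0·0.0416667° lat → SW at lon -174.667°, lat -21°.
Extended square 6, 4: +6·0.00833333° lon, +4·0.00416667° lat → SW at lon -174.617°, lat -20.9833°.
Cell spans 0.00833333° lon × 0.00416667° lat. Centre is SW corner plus half of each.
latitude -20.98125, longitude -174.61250.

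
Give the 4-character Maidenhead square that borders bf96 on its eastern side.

Longitude square 9; +1 → 10, wraps to 0, carry into field.
Longitude field B = 1; +1 → 2 = C.
The latitude characters are unchanged.

CF06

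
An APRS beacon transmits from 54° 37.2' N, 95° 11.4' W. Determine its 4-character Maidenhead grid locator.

Shift to the Maidenhead origin (180°W, 90°S): lon 84.81, lat 144.62.
Field: 84.81/20 → 4 → E, 144.62/10 → 14 → O; chars EO.
Square: 4.81/2 → 2, 4.62/1 → 4; chars 24.

EO24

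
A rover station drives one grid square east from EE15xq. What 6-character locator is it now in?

Longitude subsquare x = 23; +1 → 24, wraps to 0 = a, carry into square.
Longitude square 1; +1 → 2.
The latitude characters are unchanged.

EE25aq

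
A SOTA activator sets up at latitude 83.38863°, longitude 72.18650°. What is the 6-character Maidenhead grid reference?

MR63cj

Add 180° to longitude and 90° to latitude: 252.1865, 173.3886.
Field: 252.1865/20 → 12 → M, 173.3886/10 → 17 → R; chars MR.
Square: 12.1865/2 → 6, 3.3886/1 → 3; chars 63.
Subsquare: 0.1865/0.0833333 → 2 → c, 0.3886/0.0416667 → 9 → j; chars cj.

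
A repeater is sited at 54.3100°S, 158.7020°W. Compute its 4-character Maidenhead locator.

Add 180° to longitude and 90° to latitude: 21.30, 35.69.
Field: lon ⌊21.30/20⌋ = 1 → B; lat ⌊35.69/10⌋ = 3 → D.
Square: lon ⌊1.30/2⌋ = 0; lat ⌊5.69/1⌋ = 5.

BD05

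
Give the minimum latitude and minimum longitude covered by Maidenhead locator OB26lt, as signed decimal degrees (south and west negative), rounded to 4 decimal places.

-73.2083, 104.9167

Field O=14, B=1: +14·20° lon, +1·10° lat → SW at lon 100°, lat -80°.
Square 2, 6: +2·2° lon, +6·1° lat → SW at lon 104°, lat -74°.
Subsquare l=11, t=19: +11·0.0833333° lon, +19·0.0416667° lat → SW at lon 104.917°, lat -73.2083°.
latitude -73.2083, longitude 104.9167.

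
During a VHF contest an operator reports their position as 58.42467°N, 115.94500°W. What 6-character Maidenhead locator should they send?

Shift to the Maidenhead origin (180°W, 90°S): lon 64.0550, lat 148.4247.
Field (20°×10°, letters A–R): lon ⌊64.0550/20⌋ = 3 → D; lat ⌊148.4247/10⌋ = 14 → O.
Square (2°×1°, digits 0–9): lon ⌊4.0550/2⌋ = 2; lat ⌊8.4247/1⌋ = 8.
Subsquare (5′×2.5′, letters a–x): lon ⌊0.0550/0.0833333⌋ = 0 → a; lat ⌊0.4247/0.0416667⌋ = 10 → k.

DO28ak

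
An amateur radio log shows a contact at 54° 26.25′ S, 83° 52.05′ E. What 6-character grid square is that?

ND15wn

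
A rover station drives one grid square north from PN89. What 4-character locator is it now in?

Latitude square 9; +1 → 10, wraps to 0, carry into field.
Latitude field N = 13; +1 → 14 = O.
The longitude characters are unchanged.

PO80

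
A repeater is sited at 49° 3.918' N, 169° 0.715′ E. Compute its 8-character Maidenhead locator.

RN49mb15

Offset from 180°W / 90°S: lon 349.01192°, lat 139.06530°.
Field: 349.01192/20 → 17 → R, 139.06530/10 → 13 → N; chars RN.
Square: 9.01192/2 → 4, 9.06530/1 → 9; chars 49.
Subsquare: 1.01192/0.0833333 → 12 → m, 0.06530/0.0416667 → 1 → b; chars mb.
Extended square: 0.01192/0.00833333 → 1, 0.02363/0.00416667 → 5; chars 15.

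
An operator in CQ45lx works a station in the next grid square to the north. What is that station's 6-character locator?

Latitude subsquare x = 23; +1 → 24, wraps to 0 = a, carry into square.
Latitude square 5; +1 → 6.
The longitude characters are unchanged.

CQ46la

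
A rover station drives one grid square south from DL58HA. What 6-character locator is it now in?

DL57hx

Latitude subsquare a = 0; −1 → -1, wraps to 23 = x, carry into square.
Latitude square 8; −1 → 7.
The longitude characters are unchanged.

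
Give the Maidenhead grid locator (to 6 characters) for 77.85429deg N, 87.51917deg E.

Add 180° to longitude and 90° to latitude: 267.5192, 167.8543.
Field: 267.5192/20 → 13 → N, 167.8543/10 → 16 → Q; chars NQ.
Square: 7.5192/2 → 3, 7.8543/1 → 7; chars 37.
Subsquare: 1.5192/0.0833333 → 18 → s, 0.8543/0.0416667 → 20 → u; chars su.

NQ37su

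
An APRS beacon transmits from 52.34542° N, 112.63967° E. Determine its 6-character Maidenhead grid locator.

Offset from 180°W / 90°S: lon 292.6397°, lat 142.3454°.
Field (20°×10°, letters A–R): lon ⌊292.6397/20⌋ = 14 → O; lat ⌊142.3454/10⌋ = 14 → O.
Square (2°×1°, digits 0–9): lon ⌊12.6397/2⌋ = 6; lat ⌊2.3454/1⌋ = 2.
Subsquare (5′×2.5′, letters a–x): lon ⌊0.6397/0.0833333⌋ = 7 → h; lat ⌊0.3454/0.0416667⌋ = 8 → i.

OO62hi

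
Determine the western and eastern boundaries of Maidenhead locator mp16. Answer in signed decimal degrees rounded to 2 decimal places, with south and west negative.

Field M=12, P=15: +12·20° lon, +15·10° lat → SW at lon 60°, lat 60°.
Square 1, 6: +1·2° lon, +6·1° lat → SW at lon 62°, lat 66°.
Cell spans 2° lon × 1° lat.
west 62.00, east 64.00.

62.00, 64.00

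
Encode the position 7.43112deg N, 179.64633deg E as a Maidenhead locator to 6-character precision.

RJ97tk

Offset from 180°W / 90°S: lon 359.6463°, lat 97.4311°.
Field: 359.6463/20 → 17 → R, 97.4311/10 → 9 → J; chars RJ.
Square: 19.6463/2 → 9, 7.4311/1 → 7; chars 97.
Subsquare: 1.6463/0.0833333 → 19 → t, 0.4311/0.0416667 → 10 → k; chars tk.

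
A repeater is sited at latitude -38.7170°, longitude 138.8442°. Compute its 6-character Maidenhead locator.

PF91kg

Offset from 180°W / 90°S: lon 318.8442°, lat 51.2830°.
Field: lon ⌊318.8442/20⌋ = 15 → P; lat ⌊51.2830/10⌋ = 5 → F.
Square: lon ⌊18.8442/2⌋ = 9; lat ⌊1.2830/1⌋ = 1.
Subsquare: lon ⌊0.8442/0.0833333⌋ = 10 → k; lat ⌊0.2830/0.0416667⌋ = 6 → g.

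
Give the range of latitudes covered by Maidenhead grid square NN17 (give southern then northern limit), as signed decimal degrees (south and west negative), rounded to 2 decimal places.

Field N=13, N=13: +13·20° lon, +13·10° lat → SW at lon 80°, lat 40°.
Square 1, 7: +1·2° lon, +7·1° lat → SW at lon 82°, lat 47°.
Cell spans 2° lon × 1° lat.
south 47.00, north 48.00.

47.00, 48.00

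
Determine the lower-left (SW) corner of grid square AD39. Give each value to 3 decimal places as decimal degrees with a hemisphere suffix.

Field A=0, D=3: +0·20° lon, +3·10° lat → SW at lon -180°, lat -60°.
Square 3, 9: +3·2° lon, +9·1° lat → SW at lon -174°, lat -51°.
latitude 51.000° S, longitude 174.000° W.

51.000° S, 174.000° W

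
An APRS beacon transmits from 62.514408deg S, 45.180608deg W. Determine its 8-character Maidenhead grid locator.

Add 180° to longitude and 90° to latitude: 134.81939, 27.48559.
Field: lon ⌊134.81939/20⌋ = 6 → G; lat ⌊27.48559/10⌋ = 2 → C.
Square: lon ⌊14.81939/2⌋ = 7; lat ⌊7.48559/1⌋ = 7.
Subsquare: lon ⌊0.81939/0.0833333⌋ = 9 → j; lat ⌊0.48559/0.0416667⌋ = 11 → l.
Extended square: lon ⌊0.06939/0.00833333⌋ = 8; lat ⌊0.02726/0.00416667⌋ = 6.

GC77jl86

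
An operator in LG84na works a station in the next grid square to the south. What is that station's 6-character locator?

LG83nx

Latitude subsquare a = 0; −1 → -1, wraps to 23 = x, carry into square.
Latitude square 4; −1 → 3.
The longitude characters are unchanged.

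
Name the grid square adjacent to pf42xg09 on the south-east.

Longitude extended square 0; +1 → 1.
Latitude extended square 9; −1 → 8.

PF42xg18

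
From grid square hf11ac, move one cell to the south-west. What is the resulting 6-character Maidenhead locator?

Longitude subsquare a = 0; −1 → -1, wraps to 23 = x, carry into square.
Longitude square 1; −1 → 0.
Latitude subsquare c = 2; −1 → 1 = b.

HF01xb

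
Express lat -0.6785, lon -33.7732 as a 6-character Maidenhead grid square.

HI39ch

Offset from 180°W / 90°S: lon 146.2268°, lat 89.3215°.
Field (20°×10°, letters A–R): 146.2268/20 → 7 → H, 89.3215/10 → 8 → I; chars HI.
Square (2°×1°, digits 0–9): 6.2268/2 → 3, 9.3215/1 → 9; chars 39.
Subsquare (5′×2.5′, letters a–x): 0.2268/0.0833333 → 2 → c, 0.3215/0.0416667 → 7 → h; chars ch.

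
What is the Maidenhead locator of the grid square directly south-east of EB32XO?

EB42an

Longitude subsquare x = 23; +1 → 24, wraps to 0 = a, carry into square.
Longitude square 3; +1 → 4.
Latitude subsquare o = 14; −1 → 13 = n.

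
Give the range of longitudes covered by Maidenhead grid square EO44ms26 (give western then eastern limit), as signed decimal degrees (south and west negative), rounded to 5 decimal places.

-90.98333, -90.97500

Field E=4, O=14: +4·20° lon, +14·10° lat → SW at lon -100°, lat 50°.
Square 4, 4: +4·2° lon, +4·1° lat → SW at lon -92°, lat 54°.
Subsquare m=12, s=18: +12·0.0833333° lon, +18·0.0416667° lat → SW at lon -91°, lat 54.75°.
Extended square 2, 6: +2·0.00833333° lon, +6·0.00416667° lat → SW at lon -90.9833°, lat 54.775°.
Cell spans 0.00833333° lon × 0.00416667° lat.
west -90.98333, east -90.97500.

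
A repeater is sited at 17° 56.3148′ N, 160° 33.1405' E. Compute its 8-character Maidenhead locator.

RK07gw65

Offset from 180°W / 90°S: lon 340.55234°, lat 107.93858°.
Field: 340.55234/20 → 17 → R, 107.93858/10 → 10 → K; chars RK.
Square: 0.55234/2 → 0, 7.93858/1 → 7; chars 07.
Subsquare: 0.55234/0.0833333 → 6 → g, 0.93858/0.0416667 → 22 → w; chars gw.
Extended square: 0.05234/0.00833333 → 6, 0.02191/0.00416667 → 5; chars 65.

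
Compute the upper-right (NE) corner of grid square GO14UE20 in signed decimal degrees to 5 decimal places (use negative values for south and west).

Field G=6, O=14: +6·20° lon, +14·10° lat → SW at lon -60°, lat 50°.
Square 1, 4: +1·2° lon, +4·1° lat → SW at lon -58°, lat 54°.
Subsquare u=20, e=4: +20·0.0833333° lon, +4·0.0416667° lat → SW at lon -56.3333°, lat 54.1667°.
Extended square 2, 0: +2·0.00833333° lon, +0·0.00416667° lat → SW at lon -56.3167°, lat 54.1667°.
Cell spans 0.00833333° lon × 0.00416667° lat. NE corner is SW corner plus one full cell.
latitude 54.17083, longitude -56.30833.

54.17083, -56.30833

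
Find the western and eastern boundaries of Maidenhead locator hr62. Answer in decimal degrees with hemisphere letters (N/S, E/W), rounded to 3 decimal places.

28.000° W, 26.000° W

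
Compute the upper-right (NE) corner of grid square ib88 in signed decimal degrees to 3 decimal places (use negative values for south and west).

-71.000, -2.000

Field I=8, B=1: +8·20° lon, +1·10° lat → SW at lon -20°, lat -80°.
Square 8, 8: +8·2° lon, +8·1° lat → SW at lon -4°, lat -72°.
Cell spans 2° lon × 1° lat. NE corner is SW corner plus one full cell.
latitude -71.000, longitude -2.000.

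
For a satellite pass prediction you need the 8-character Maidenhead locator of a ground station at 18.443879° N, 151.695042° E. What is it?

QK58uk36

Offset from 180°W / 90°S: lon 331.69504°, lat 108.44388°.
Field: 331.69504/20 → 16 → Q, 108.44388/10 → 10 → K; chars QK.
Square: 11.69504/2 → 5, 8.44388/1 → 8; chars 58.
Subsquare: 1.69504/0.0833333 → 20 → u, 0.44388/0.0416667 → 10 → k; chars uk.
Extended square: 0.02838/0.00833333 → 3, 0.02721/0.00416667 → 6; chars 36.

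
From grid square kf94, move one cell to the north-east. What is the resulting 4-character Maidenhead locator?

Longitude square 9; +1 → 10, wraps to 0, carry into field.
Longitude field K = 10; +1 → 11 = L.
Latitude square 4; +1 → 5.

LF05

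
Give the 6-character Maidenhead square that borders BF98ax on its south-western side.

Longitude subsquare a = 0; −1 → -1, wraps to 23 = x, carry into square.
Longitude square 9; −1 → 8.
Latitude subsquare x = 23; −1 → 22 = w.

BF88xw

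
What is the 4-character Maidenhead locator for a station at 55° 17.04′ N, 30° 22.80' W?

HO45

Shift to the Maidenhead origin (180°W, 90°S): lon 149.62, lat 145.28.
Field: lon ⌊149.62/20⌋ = 7 → H; lat ⌊145.28/10⌋ = 14 → O.
Square: lon ⌊9.62/2⌋ = 4; lat ⌊5.28/1⌋ = 5.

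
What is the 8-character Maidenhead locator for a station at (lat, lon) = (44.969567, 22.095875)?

Shift to the Maidenhead origin (180°W, 90°S): lon 202.09588, lat 134.96957.
Field: 202.09588/20 → 10 → K, 134.96957/10 → 13 → N; chars KN.
Square: 2.09588/2 → 1, 4.96957/1 → 4; chars 14.
Subsquare: 0.09588/0.0833333 → 1 → b, 0.96957/0.0416667 → 23 → x; chars bx.
Extended square: 0.01254/0.00833333 → 1, 0.01123/0.00416667 → 2; chars 12.

KN14bx12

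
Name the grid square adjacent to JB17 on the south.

JB16

Latitude square 7; −1 → 6.
The longitude characters are unchanged.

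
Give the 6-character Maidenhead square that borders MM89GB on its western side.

MM89fb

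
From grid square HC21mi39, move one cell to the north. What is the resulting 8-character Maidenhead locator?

HC21mj30

Latitude extended square 9; +1 → 10, wraps to 0, carry into subsquare.
Latitude subsquare i = 8; +1 → 9 = j.
The longitude characters are unchanged.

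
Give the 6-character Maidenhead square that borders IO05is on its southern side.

IO05ir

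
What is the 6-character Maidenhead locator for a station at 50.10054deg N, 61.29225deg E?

MO00pc

Shift to the Maidenhead origin (180°W, 90°S): lon 241.2922, lat 140.1005.
Field (20°×10°, letters A–R): lon ⌊241.2922/20⌋ = 12 → M; lat ⌊140.1005/10⌋ = 14 → O.
Square (2°×1°, digits 0–9): lon ⌊1.2922/2⌋ = 0; lat ⌊0.1005/1⌋ = 0.
Subsquare (5′×2.5′, letters a–x): lon ⌊1.2922/0.0833333⌋ = 15 → p; lat ⌊0.1005/0.0416667⌋ = 2 → c.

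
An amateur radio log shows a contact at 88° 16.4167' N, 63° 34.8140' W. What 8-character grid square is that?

FR88fg05

Shift to the Maidenhead origin (180°W, 90°S): lon 116.41977, lat 178.27361.
Field: 116.41977/20 → 5 → F, 178.27361/10 → 17 → R; chars FR.
Square: 16.41977/2 → 8, 8.27361/1 → 8; chars 88.
Subsquare: 0.41977/0.0833333 → 5 → f, 0.27361/0.0416667 → 6 → g; chars fg.
Extended square: 0.00310/0.00833333 → 0, 0.02361/0.00416667 → 5; chars 05.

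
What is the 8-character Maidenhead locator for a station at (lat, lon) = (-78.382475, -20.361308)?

HB91to68

Shift to the Maidenhead origin (180°W, 90°S): lon 159.63869, lat 11.61753.
Field (20°×10°, letters A–R): lon ⌊159.63869/20⌋ = 7 → H; lat ⌊11.61753/10⌋ = 1 → B.
Square (2°×1°, digits 0–9): lon ⌊19.63869/2⌋ = 9; lat ⌊1.61753/1⌋ = 1.
Subsquare (5′×2.5′, letters a–x): lon ⌊1.63869/0.0833333⌋ = 19 → t; lat ⌊0.61753/0.0416667⌋ = 14 → o.
Extended square (30″×15″, digits 0–9): lon ⌊0.05536/0.00833333⌋ = 6; lat ⌊0.03419/0.00416667⌋ = 8.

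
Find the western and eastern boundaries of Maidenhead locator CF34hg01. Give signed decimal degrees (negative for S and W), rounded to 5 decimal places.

Field C=2, F=5: +2·20° lon, +5·10° lat → SW at lon -140°, lat -40°.
Square 3, 4: +3·2° lon, +4·1° lat → SW at lon -134°, lat -36°.
Subsquare h=7, g=6: +7·0.0833333° lon, +6·0.0416667° lat → SW at lon -133.417°, lat -35.75°.
Extended square 0, 1: +0·0.00833333° lon, +1·0.00416667° lat → SW at lon -133.417°, lat -35.7458°.
Cell spans 0.00833333° lon × 0.00416667° lat.
west -133.41667, east -133.40833.

-133.41667, -133.40833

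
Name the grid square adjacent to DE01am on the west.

CE91xm

Longitude subsquare a = 0; −1 → -1, wraps to 23 = x, carry into square.
Longitude square 0; −1 → -1, wraps to 9, carry into field.
Longitude field D = 3; −1 → 2 = C.
The latitude characters are unchanged.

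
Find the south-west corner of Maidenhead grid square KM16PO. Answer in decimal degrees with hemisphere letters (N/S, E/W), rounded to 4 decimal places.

36.5833° N, 23.2500° E

Field K=10, M=12: +10·20° lon, +12·10° lat → SW at lon 20°, lat 30°.
Square 1, 6: +1·2° lon, +6·1° lat → SW at lon 22°, lat 36°.
Subsquare p=15, o=14: +15·0.0833333° lon, +14·0.0416667° lat → SW at lon 23.25°, lat 36.5833°.
latitude 36.5833° N, longitude 23.2500° E.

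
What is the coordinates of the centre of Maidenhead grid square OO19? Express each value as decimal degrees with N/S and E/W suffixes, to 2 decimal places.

59.50° N, 103.00° E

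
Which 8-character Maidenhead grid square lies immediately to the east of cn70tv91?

CN70uv01

Longitude extended square 9; +1 → 10, wraps to 0, carry into subsquare.
Longitude subsquare t = 19; +1 → 20 = u.
The latitude characters are unchanged.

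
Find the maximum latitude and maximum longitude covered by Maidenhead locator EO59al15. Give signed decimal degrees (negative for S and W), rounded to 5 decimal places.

59.48333, -89.98333

Field E=4, O=14: +4·20° lon, +14·10° lat → SW at lon -100°, lat 50°.
Square 5, 9: +5·2° lon, +9·1° lat → SW at lon -90°, lat 59°.
Subsquare a=0, l=11: +0·0.0833333° lon, +11·0.0416667° lat → SW at lon -90°, lat 59.4583°.
Extended square 1, 5: +1·0.00833333° lon, +5·0.00416667° lat → SW at lon -89.9917°, lat 59.4792°.
Cell spans 0.00833333° lon × 0.00416667° lat. NE corner is SW corner plus one full cell.
latitude 59.48333, longitude -89.98333.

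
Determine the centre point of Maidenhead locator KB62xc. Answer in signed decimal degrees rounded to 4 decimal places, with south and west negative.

-77.8958, 33.9583

Field K=10, B=1: +10·20° lon, +1·10° lat → SW at lon 20°, lat -80°.
Square 6, 2: +6·2° lon, +2·1° lat → SW at lon 32°, lat -78°.
Subsquare x=23, c=2: +23·0.0833333° lon, +2·0.0416667° lat → SW at lon 33.9167°, lat -77.9167°.
Cell spans 0.0833333° lon × 0.0416667° lat. Centre is SW corner plus half of each.
latitude -77.8958, longitude 33.9583.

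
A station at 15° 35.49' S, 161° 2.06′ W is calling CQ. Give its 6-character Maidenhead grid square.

Add 180° to longitude and 90° to latitude: 18.9657, 74.4085.
Field: 18.9657/20 → 0 → A, 74.4085/10 → 7 → H; chars AH.
Square: 18.9657/2 → 9, 4.4085/1 → 4; chars 94.
Subsquare: 0.9657/0.0833333 → 11 → l, 0.4085/0.0416667 → 9 → j; chars lj.

AH94lj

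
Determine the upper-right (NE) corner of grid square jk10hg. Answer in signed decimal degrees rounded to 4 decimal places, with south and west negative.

10.2917, 2.6667

Field J=9, K=10: +9·20° lon, +10·10° lat → SW at lon 0°, lat 10°.
Square 1, 0: +1·2° lon, +0·1° lat → SW at lon 2°, lat 10°.
Subsquare h=7, g=6: +7·0.0833333° lon, +6·0.0416667° lat → SW at lon 2.58333°, lat 10.25°.
Cell spans 0.0833333° lon × 0.0416667° lat. NE corner is SW corner plus one full cell.
latitude 10.2917, longitude 2.6667.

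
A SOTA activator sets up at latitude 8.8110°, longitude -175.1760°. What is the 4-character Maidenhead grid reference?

AJ28

Add 180° to longitude and 90° to latitude: 4.82, 98.81.
Field: lon ⌊4.82/20⌋ = 0 → A; lat ⌊98.81/10⌋ = 9 → J.
Square: lon ⌊4.82/2⌋ = 2; lat ⌊8.81/1⌋ = 8.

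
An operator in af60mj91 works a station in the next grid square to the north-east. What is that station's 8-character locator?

Longitude extended square 9; +1 → 10, wraps to 0, carry into subsquare.
Longitude subsquare m = 12; +1 → 13 = n.
Latitude extended square 1; +1 → 2.

AF60nj02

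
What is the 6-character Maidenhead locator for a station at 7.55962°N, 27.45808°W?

Add 180° to longitude and 90° to latitude: 152.5419, 97.5596.
Field: 152.5419/20 → 7 → H, 97.5596/10 → 9 → J; chars HJ.
Square: 12.5419/2 → 6, 7.5596/1 → 7; chars 67.
Subsquare: 0.5419/0.0833333 → 6 → g, 0.5596/0.0416667 → 13 → n; chars gn.

HJ67gn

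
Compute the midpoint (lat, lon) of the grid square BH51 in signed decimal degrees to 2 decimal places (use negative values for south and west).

-18.50, -149.00

Field B=1, H=7: +1·20° lon, +7·10° lat → SW at lon -160°, lat -20°.
Square 5, 1: +5·2° lon, +1·1° lat → SW at lon -150°, lat -19°.
Cell spans 2° lon × 1° lat. Centre is SW corner plus half of each.
latitude -18.50, longitude -149.00.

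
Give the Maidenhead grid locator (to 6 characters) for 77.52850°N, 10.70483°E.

JQ57im

Add 180° to longitude and 90° to latitude: 190.7048, 167.5285.
Field: lon ⌊190.7048/20⌋ = 9 → J; lat ⌊167.5285/10⌋ = 16 → Q.
Square: lon ⌊10.7048/2⌋ = 5; lat ⌊7.5285/1⌋ = 7.
Subsquare: lon ⌊0.7048/0.0833333⌋ = 8 → i; lat ⌊0.5285/0.0416667⌋ = 12 → m.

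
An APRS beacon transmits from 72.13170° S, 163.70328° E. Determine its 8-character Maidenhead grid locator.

RB17uu48

Offset from 180°W / 90°S: lon 343.70328°, lat 17.86830°.
Field (20°×10°, letters A–R): lon ⌊343.70328/20⌋ = 17 → R; lat ⌊17.86830/10⌋ = 1 → B.
Square (2°×1°, digits 0–9): lon ⌊3.70328/2⌋ = 1; lat ⌊7.86830/1⌋ = 7.
Subsquare (5′×2.5′, letters a–x): lon ⌊1.70328/0.0833333⌋ = 20 → u; lat ⌊0.86830/0.0416667⌋ = 20 → u.
Extended square (30″×15″, digits 0–9): lon ⌊0.03661/0.00833333⌋ = 4; lat ⌊0.03497/0.00416667⌋ = 8.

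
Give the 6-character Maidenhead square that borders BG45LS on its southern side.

BG45lr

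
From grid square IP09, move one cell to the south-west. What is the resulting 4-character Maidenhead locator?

Longitude square 0; −1 → -1, wraps to 9, carry into field.
Longitude field I = 8; −1 → 7 = H.
Latitude square 9; −1 → 8.

HP98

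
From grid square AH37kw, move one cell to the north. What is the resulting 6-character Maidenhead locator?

AH37kx

Latitude subsquare w = 22; +1 → 23 = x.
The longitude characters are unchanged.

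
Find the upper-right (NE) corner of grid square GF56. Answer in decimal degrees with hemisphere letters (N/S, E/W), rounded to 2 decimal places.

Field G=6, F=5: +6·20° lon, +5·10° lat → SW at lon -60°, lat -40°.
Square 5, 6: +5·2° lon, +6·1° lat → SW at lon -50°, lat -34°.
Cell spans 2° lon × 1° lat. NE corner is SW corner plus one full cell.
latitude 33.00° S, longitude 48.00° W.

33.00° S, 48.00° W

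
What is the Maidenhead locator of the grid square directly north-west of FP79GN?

FP79fo

Longitude subsquare g = 6; −1 → 5 = f.
Latitude subsquare n = 13; +1 → 14 = o.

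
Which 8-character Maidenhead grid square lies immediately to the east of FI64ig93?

FI64jg03

Longitude extended square 9; +1 → 10, wraps to 0, carry into subsquare.
Longitude subsquare i = 8; +1 → 9 = j.
The latitude characters are unchanged.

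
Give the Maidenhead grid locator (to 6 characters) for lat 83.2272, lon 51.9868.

LR53xf

Offset from 180°W / 90°S: lon 231.9868°, lat 173.2272°.
Field: lon ⌊231.9868/20⌋ = 11 → L; lat ⌊173.2272/10⌋ = 17 → R.
Square: lon ⌊11.9868/2⌋ = 5; lat ⌊3.2272/1⌋ = 3.
Subsquare: lon ⌊1.9868/0.0833333⌋ = 23 → x; lat ⌊0.2272/0.0416667⌋ = 5 → f.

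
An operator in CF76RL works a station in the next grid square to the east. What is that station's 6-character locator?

CF76sl

Longitude subsquare r = 17; +1 → 18 = s.
The latitude characters are unchanged.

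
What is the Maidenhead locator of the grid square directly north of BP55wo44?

BP55wo45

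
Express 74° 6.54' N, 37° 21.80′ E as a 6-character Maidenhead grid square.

KQ84qc

Offset from 180°W / 90°S: lon 217.3633°, lat 164.1090°.
Field: lon ⌊217.3633/20⌋ = 10 → K; lat ⌊164.1090/10⌋ = 16 → Q.
Square: lon ⌊17.3633/2⌋ = 8; lat ⌊4.1090/1⌋ = 4.
Subsquare: lon ⌊1.3633/0.0833333⌋ = 16 → q; lat ⌊0.1090/0.0416667⌋ = 2 → c.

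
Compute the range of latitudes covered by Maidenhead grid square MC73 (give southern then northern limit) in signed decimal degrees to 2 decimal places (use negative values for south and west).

-67.00, -66.00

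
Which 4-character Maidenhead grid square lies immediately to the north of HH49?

HI40

Latitude square 9; +1 → 10, wraps to 0, carry into field.
Latitude field H = 7; +1 → 8 = I.
The longitude characters are unchanged.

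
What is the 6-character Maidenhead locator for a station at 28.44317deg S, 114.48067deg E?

OG71fn

Add 180° to longitude and 90° to latitude: 294.4807, 61.5568.
Field: lon ⌊294.4807/20⌋ = 14 → O; lat ⌊61.5568/10⌋ = 6 → G.
Square: lon ⌊14.4807/2⌋ = 7; lat ⌊1.5568/1⌋ = 1.
Subsquare: lon ⌊0.4807/0.0833333⌋ = 5 → f; lat ⌊0.5568/0.0416667⌋ = 13 → n.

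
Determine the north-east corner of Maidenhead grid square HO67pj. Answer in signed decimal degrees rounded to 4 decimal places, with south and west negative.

57.4167, -26.6667

Field H=7, O=14: +7·20° lon, +14·10° lat → SW at lon -40°, lat 50°.
Square 6, 7: +6·2° lon, +7·1° lat → SW at lon -28°, lat 57°.
Subsquare p=15, j=9: +15·0.0833333° lon, +9·0.0416667° lat → SW at lon -26.75°, lat 57.375°.
Cell spans 0.0833333° lon × 0.0416667° lat. NE corner is SW corner plus one full cell.
latitude 57.4167, longitude -26.6667.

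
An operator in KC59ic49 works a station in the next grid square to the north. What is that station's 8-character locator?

KC59id40

Latitude extended square 9; +1 → 10, wraps to 0, carry into subsquare.
Latitude subsquare c = 2; +1 → 3 = d.
The longitude characters are unchanged.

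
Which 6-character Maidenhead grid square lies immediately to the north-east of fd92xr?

GD02as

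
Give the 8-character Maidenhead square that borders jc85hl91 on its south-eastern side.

JC85il00

Longitude extended square 9; +1 → 10, wraps to 0, carry into subsquare.
Longitude subsquare h = 7; +1 → 8 = i.
Latitude extended square 1; −1 → 0.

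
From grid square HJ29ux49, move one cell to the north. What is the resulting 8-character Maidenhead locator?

HK20ua40

Latitude extended square 9; +1 → 10, wraps to 0, carry into subsquare.
Latitude subsquare x = 23; +1 → 24, wraps to 0 = a, carry into square.
Latitude square 9; +1 → 10, wraps to 0, carry into field.
Latitude field J = 9; +1 → 10 = K.
The longitude characters are unchanged.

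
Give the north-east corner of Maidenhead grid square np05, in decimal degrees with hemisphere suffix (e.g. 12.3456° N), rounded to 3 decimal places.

66.000° N, 82.000° E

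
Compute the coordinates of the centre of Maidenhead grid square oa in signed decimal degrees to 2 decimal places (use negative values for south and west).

-85.00, 110.00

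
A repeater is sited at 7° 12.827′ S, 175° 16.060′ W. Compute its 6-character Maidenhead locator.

AI22is

Add 180° to longitude and 90° to latitude: 4.7323, 82.7862.
Field (20°×10°, letters A–R): 4.7323/20 → 0 → A, 82.7862/10 → 8 → I; chars AI.
Square (2°×1°, digits 0–9): 4.7323/2 → 2, 2.7862/1 → 2; chars 22.
Subsquare (5′×2.5′, letters a–x): 0.7323/0.0833333 → 8 → i, 0.7862/0.0416667 → 18 → s; chars is.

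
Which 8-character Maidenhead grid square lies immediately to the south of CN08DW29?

CN08dw28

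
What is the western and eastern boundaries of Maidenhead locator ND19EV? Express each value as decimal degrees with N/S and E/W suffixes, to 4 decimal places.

82.3333° E, 82.4167° E

Field N=13, D=3: +13·20° lon, +3·10° lat → SW at lon 80°, lat -60°.
Square 1, 9: +1·2° lon, +9·1° lat → SW at lon 82°, lat -51°.
Subsquare e=4, v=21: +4·0.0833333° lon, +21·0.0416667° lat → SW at lon 82.3333°, lat -50.125°.
Cell spans 0.0833333° lon × 0.0416667° lat.
west 82.3333° E, east 82.4167° E.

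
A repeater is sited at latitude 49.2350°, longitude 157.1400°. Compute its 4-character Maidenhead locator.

QN89

Shift to the Maidenhead origin (180°W, 90°S): lon 337.14, lat 139.24.
Field (20°×10°, letters A–R): lon ⌊337.14/20⌋ = 16 → Q; lat ⌊139.24/10⌋ = 13 → N.
Square (2°×1°, digits 0–9): lon ⌊17.14/2⌋ = 8; lat ⌊9.24/1⌋ = 9.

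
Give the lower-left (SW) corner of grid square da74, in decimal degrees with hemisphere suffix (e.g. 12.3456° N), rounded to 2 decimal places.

86.00° S, 106.00° W

Field D=3, A=0: +3·20° lon, +0·10° lat → SW at lon -120°, lat -90°.
Square 7, 4: +7·2° lon, +4·1° lat → SW at lon -106°, lat -86°.
latitude 86.00° S, longitude 106.00° W.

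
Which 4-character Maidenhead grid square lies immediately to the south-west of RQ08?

QQ97

Longitude square 0; −1 → -1, wraps to 9, carry into field.
Longitude field R = 17; −1 → 16 = Q.
Latitude square 8; −1 → 7.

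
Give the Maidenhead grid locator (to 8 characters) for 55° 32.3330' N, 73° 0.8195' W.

Offset from 180°W / 90°S: lon 106.98634°, lat 145.53888°.
Field (20°×10°, letters A–R): lon ⌊106.98634/20⌋ = 5 → F; lat ⌊145.53888/10⌋ = 14 → O.
Square (2°×1°, digits 0–9): lon ⌊6.98634/2⌋ = 3; lat ⌊5.53888/1⌋ = 5.
Subsquare (5′×2.5′, letters a–x): lon ⌊0.98634/0.0833333⌋ = 11 → l; lat ⌊0.53888/0.0416667⌋ = 12 → m.
Extended square (30″×15″, digits 0–9): lon ⌊0.06967/0.00833333⌋ = 8; lat ⌊0.03888/0.00416667⌋ = 9.

FO35lm89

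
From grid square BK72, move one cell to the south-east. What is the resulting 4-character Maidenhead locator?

BK81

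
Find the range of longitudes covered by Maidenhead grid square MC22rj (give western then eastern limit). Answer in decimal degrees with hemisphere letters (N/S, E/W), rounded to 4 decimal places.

65.4167° E, 65.5000° E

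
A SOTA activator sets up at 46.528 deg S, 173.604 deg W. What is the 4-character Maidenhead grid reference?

Shift to the Maidenhead origin (180°W, 90°S): lon 6.40, lat 43.47.
Field (20°×10°, letters A–R): lon ⌊6.40/20⌋ = 0 → A; lat ⌊43.47/10⌋ = 4 → E.
Square (2°×1°, digits 0–9): lon ⌊6.40/2⌋ = 3; lat ⌊3.47/1⌋ = 3.

AE33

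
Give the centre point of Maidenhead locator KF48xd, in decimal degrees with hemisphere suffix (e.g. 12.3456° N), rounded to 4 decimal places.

Field K=10, F=5: +10·20° lon, +5·10° lat → SW at lon 20°, lat -40°.
Square 4, 8: +4·2° lon, +8·1° lat → SW at lon 28°, lat -32°.
Subsquare x=23, d=3: +23·0.0833333° lon, +3·0.0416667° lat → SW at lon 29.9167°, lat -31.875°.
Cell spans 0.0833333° lon × 0.0416667° lat. Centre is SW corner plus half of each.
latitude 31.8542° S, longitude 29.9583° E.

31.8542° S, 29.9583° E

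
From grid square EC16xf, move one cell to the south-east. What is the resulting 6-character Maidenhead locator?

EC26ae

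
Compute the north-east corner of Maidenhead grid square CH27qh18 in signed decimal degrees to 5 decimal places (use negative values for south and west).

-12.67083, -134.65000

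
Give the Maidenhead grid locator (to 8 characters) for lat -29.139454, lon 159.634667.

Offset from 180°W / 90°S: lon 339.63467°, lat 60.86055°.
Field: 339.63467/20 → 16 → Q, 60.86055/10 → 6 → G; chars QG.
Square: 19.63467/2 → 9, 0.86055/1 → 0; chars 90.
Subsquare: 1.63467/0.0833333 → 19 → t, 0.86055/0.0416667 → 20 → u; chars tu.
Extended square: 0.05133/0.00833333 → 6, 0.02721/0.00416667 → 6; chars 66.

QG90tu66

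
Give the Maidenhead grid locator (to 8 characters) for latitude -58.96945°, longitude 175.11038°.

Add 180° to longitude and 90° to latitude: 355.11038, 31.03055.
Field (20°×10°, letters A–R): 355.11038/20 → 17 → R, 31.03055/10 → 3 → D; chars RD.
Square (2°×1°, digits 0–9): 15.11038/2 → 7, 1.03055/1 → 1; chars 71.
Subsquare (5′×2.5′, letters a–x): 1.11038/0.0833333 → 13 → n, 0.03055/0.0416667 → 0 → a; chars na.
Extended square (30″×15″, digits 0–9): 0.02705/0.00833333 → 3, 0.03055/0.00416667 → 7; chars 37.

RD71na37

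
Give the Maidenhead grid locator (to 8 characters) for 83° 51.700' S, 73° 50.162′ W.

Add 180° to longitude and 90° to latitude: 106.16397, 6.13833.
Field: lon ⌊106.16397/20⌋ = 5 → F; lat ⌊6.13833/10⌋ = 0 → A.
Square: lon ⌊6.16397/2⌋ = 3; lat ⌊6.13833/1⌋ = 6.
Subsquare: lon ⌊0.16397/0.0833333⌋ = 1 → b; lat ⌊0.13833/0.0416667⌋ = 3 → d.
Extended square: lon ⌊0.08063/0.00833333⌋ = 9; lat ⌊0.01333/0.00416667⌋ = 3.

FA36bd93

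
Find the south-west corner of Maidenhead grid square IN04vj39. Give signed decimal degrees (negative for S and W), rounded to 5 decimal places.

Field I=8, N=13: +8·20° lon, +13·10° lat → SW at lon -20°, lat 40°.
Square 0, 4: +0·2° lon, +4·1° lat → SW at lon -20°, lat 44°.
Subsquare v=21, j=9: +21·0.0833333° lon, +9·0.0416667° lat → SW at lon -18.25°, lat 44.375°.
Extended square 3, 9: +3·0.00833333° lon, +9·0.00416667° lat → SW at lon -18.225°, lat 44.4125°.
latitude 44.41250, longitude -18.22500.

44.41250, -18.22500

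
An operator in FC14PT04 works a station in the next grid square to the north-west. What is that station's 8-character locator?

FC14ot95

Longitude extended square 0; −1 → -1, wraps to 9, carry into subsquare.
Longitude subsquare p = 15; −1 → 14 = o.
Latitude extended square 4; +1 → 5.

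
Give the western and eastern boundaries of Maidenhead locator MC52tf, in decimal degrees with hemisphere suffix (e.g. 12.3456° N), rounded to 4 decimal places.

71.5833° E, 71.6667° E

Field M=12, C=2: +12·20° lon, +2·10° lat → SW at lon 60°, lat -70°.
Square 5, 2: +5·2° lon, +2·1° lat → SW at lon 70°, lat -68°.
Subsquare t=19, f=5: +19·0.0833333° lon, +5·0.0416667° lat → SW at lon 71.5833°, lat -67.7917°.
Cell spans 0.0833333° lon × 0.0416667° lat.
west 71.5833° E, east 71.6667° E.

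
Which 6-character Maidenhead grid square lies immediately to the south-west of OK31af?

OK21xe

Longitude subsquare a = 0; −1 → -1, wraps to 23 = x, carry into square.
Longitude square 3; −1 → 2.
Latitude subsquare f = 5; −1 → 4 = e.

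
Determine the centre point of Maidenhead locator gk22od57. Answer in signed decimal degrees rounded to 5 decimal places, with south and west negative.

12.15625, -54.78750

Field G=6, K=10: +6·20° lon, +10·10° lat → SW at lon -60°, lat 10°.
Square 2, 2: +2·2° lon, +2·1° lat → SW at lon -56°, lat 12°.
Subsquare o=14, d=3: +14·0.0833333° lon, +3·0.0416667° lat → SW at lon -54.8333°, lat 12.125°.
Extended square 5, 7: +5·0.00833333° lon, +7·0.00416667° lat → SW at lon -54.7917°, lat 12.1542°.
Cell spans 0.00833333° lon × 0.00416667° lat. Centre is SW corner plus half of each.
latitude 12.15625, longitude -54.78750.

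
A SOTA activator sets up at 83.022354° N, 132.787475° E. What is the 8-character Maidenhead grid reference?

Offset from 180°W / 90°S: lon 312.78747°, lat 173.02235°.
Field (20°×10°, letters A–R): lon ⌊312.78747/20⌋ = 15 → P; lat ⌊173.02235/10⌋ = 17 → R.
Square (2°×1°, digits 0–9): lon ⌊12.78747/2⌋ = 6; lat ⌊3.02235/1⌋ = 3.
Subsquare (5′×2.5′, letters a–x): lon ⌊0.78747/0.0833333⌋ = 9 → j; lat ⌊0.02235/0.0416667⌋ = 0 → a.
Extended square (30″×15″, digits 0–9): lon ⌊0.03747/0.00833333⌋ = 4; lat ⌊0.02235/0.00416667⌋ = 5.

PR63ja45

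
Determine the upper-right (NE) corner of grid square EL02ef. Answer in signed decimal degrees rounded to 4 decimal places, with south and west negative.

22.2500, -99.5833

Field E=4, L=11: +4·20° lon, +11·10° lat → SW at lon -100°, lat 20°.
Square 0, 2: +0·2° lon, +2·1° lat → SW at lon -100°, lat 22°.
Subsquare e=4, f=5: +4·0.0833333° lon, +5·0.0416667° lat → SW at lon -99.6667°, lat 22.2083°.
Cell spans 0.0833333° lon × 0.0416667° lat. NE corner is SW corner plus one full cell.
latitude 22.2500, longitude -99.5833.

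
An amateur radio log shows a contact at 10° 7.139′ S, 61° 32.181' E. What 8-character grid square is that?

MH09sv41

Shift to the Maidenhead origin (180°W, 90°S): lon 241.53635, lat 79.88102.
Field: 241.53635/20 → 12 → M, 79.88102/10 → 7 → H; chars MH.
Square: 1.53635/2 → 0, 9.88102/1 → 9; chars 09.
Subsquare: 1.53635/0.0833333 → 18 → s, 0.88102/0.0416667 → 21 → v; chars sv.
Extended square: 0.03635/0.00833333 → 4, 0.00602/0.00416667 → 1; chars 41.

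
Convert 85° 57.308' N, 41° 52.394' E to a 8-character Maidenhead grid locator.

Add 180° to longitude and 90° to latitude: 221.87323, 175.95513.
Field: 221.87323/20 → 11 → L, 175.95513/10 → 17 → R; chars LR.
Square: 1.87323/2 → 0, 5.95513/1 → 5; chars 05.
Subsquare: 1.87323/0.0833333 → 22 → w, 0.95513/0.0416667 → 22 → w; chars ww.
Extended square: 0.03990/0.00833333 → 4, 0.03847/0.00416667 → 9; chars 49.

LR05ww49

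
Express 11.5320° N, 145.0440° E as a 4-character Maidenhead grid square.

QK21

Offset from 180°W / 90°S: lon 325.04°, lat 101.53°.
Field: 325.04/20 → 16 → Q, 101.53/10 → 10 → K; chars QK.
Square: 5.04/2 → 2, 1.53/1 → 1; chars 21.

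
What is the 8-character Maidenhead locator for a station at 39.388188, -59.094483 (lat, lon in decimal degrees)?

GM09kj83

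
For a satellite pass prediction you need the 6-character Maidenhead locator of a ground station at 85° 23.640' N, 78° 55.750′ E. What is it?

MR95lj

Shift to the Maidenhead origin (180°W, 90°S): lon 258.9292, lat 175.3940.
Field: 258.9292/20 → 12 → M, 175.3940/10 → 17 → R; chars MR.
Square: 18.9292/2 → 9, 5.3940/1 → 5; chars 95.
Subsquare: 0.9292/0.0833333 → 11 → l, 0.3940/0.0416667 → 9 → j; chars lj.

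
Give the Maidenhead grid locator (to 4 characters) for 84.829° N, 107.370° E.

OR34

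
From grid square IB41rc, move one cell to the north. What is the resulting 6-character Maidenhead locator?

Latitude subsquare c = 2; +1 → 3 = d.
The longitude characters are unchanged.

IB41rd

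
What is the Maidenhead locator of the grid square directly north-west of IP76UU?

Longitude subsquare u = 20; −1 → 19 = t.
Latitude subsquare u = 20; +1 → 21 = v.

IP76tv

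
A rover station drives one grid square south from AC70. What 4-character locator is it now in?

AB79

Latitude square 0; −1 → -1, wraps to 9, carry into field.
Latitude field C = 2; −1 → 1 = B.
The longitude characters are unchanged.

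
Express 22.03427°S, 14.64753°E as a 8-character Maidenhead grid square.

Add 180° to longitude and 90° to latitude: 194.64753, 67.96573.
Field: lon ⌊194.64753/20⌋ = 9 → J; lat ⌊67.96573/10⌋ = 6 → G.
Square: lon ⌊14.64753/2⌋ = 7; lat ⌊7.96573/1⌋ = 7.
Subsquare: lon ⌊0.64753/0.0833333⌋ = 7 → h; lat ⌊0.96573/0.0416667⌋ = 23 → x.
Extended square: lon ⌊0.06420/0.00833333⌋ = 7; lat ⌊0.00740/0.00416667⌋ = 1.

JG77hx71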